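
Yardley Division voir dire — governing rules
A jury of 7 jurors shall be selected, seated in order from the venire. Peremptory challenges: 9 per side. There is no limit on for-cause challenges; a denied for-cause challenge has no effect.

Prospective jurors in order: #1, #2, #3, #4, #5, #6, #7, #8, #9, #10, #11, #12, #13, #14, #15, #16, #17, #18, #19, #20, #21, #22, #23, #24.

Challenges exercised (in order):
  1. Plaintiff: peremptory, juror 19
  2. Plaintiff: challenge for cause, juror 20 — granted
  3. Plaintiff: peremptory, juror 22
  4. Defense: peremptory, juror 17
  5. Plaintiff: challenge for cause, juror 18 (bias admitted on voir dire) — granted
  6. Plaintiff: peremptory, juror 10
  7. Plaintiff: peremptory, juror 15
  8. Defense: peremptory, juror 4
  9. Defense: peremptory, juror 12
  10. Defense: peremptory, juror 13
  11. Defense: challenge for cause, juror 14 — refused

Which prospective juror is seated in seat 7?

Removed: #4, #10, #12, #13, #15, #17, #18, #19, #20, #22. (#14 stays — for-cause denied.)
Filling seats in venire order through position 7: #1, #2, #3, #5, #6, #7, #8.
So seat 7 is #8.

8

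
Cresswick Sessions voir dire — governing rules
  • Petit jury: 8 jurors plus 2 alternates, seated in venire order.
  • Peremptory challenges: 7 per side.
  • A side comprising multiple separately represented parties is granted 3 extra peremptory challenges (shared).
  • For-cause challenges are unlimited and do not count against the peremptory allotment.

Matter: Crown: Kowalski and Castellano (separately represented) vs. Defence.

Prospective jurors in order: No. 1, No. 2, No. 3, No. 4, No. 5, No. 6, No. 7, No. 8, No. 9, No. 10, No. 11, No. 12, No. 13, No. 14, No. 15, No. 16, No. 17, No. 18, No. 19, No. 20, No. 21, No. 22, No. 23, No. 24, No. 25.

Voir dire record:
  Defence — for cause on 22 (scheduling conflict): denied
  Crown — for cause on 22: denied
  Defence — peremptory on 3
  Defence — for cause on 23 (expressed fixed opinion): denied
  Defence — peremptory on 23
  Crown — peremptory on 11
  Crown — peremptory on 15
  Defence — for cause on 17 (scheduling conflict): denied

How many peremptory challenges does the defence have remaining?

5

Defence allotment: 7.
Defence peremptories used: #3, #23 — 2 (for-cause on #22, #23, #17 don't count).
Remaining: 7 − 2 = 5.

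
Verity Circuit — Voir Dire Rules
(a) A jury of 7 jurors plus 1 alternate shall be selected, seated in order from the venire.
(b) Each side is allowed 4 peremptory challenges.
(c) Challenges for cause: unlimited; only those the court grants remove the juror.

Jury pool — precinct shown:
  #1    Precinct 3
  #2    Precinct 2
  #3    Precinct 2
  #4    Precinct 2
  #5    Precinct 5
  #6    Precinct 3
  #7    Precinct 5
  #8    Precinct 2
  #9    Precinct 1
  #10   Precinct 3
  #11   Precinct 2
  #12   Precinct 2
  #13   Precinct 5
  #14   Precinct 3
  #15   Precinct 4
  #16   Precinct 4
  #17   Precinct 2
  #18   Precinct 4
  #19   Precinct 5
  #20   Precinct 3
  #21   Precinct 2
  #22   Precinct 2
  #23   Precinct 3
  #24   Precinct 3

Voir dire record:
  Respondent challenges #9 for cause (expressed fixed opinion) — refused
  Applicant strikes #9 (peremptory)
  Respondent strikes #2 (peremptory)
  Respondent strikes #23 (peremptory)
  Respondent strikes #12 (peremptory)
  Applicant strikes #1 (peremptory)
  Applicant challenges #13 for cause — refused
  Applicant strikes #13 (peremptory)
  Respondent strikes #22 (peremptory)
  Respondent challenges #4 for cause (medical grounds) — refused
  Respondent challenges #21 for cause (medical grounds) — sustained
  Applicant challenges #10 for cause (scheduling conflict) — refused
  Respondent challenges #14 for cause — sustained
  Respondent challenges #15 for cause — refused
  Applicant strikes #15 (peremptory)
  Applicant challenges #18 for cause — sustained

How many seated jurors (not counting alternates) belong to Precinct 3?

Removed: #1, #2, #9, #12, #13, #14, #15, #18, #21, #22, #23.
Seated jurors 1–7: #3, #4, #5, #6, #7, #8, #10 (alternates #11 not counted).
Of those, in Precinct 3: #6, #10 → 2.

2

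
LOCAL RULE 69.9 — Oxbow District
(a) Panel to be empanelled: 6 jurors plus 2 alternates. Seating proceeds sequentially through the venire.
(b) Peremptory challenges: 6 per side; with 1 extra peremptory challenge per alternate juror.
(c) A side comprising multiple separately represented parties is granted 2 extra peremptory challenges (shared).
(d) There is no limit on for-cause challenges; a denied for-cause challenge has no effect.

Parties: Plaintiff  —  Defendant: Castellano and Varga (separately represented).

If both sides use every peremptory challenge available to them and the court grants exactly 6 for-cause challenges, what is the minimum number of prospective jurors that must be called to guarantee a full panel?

32

Seats to fill: 6 + 2 alternates = 8.
Peremptories — Plaintiff: 6 + 1×2 = 8; Defendant: 6 + 1×2 + 2 = 10; total 18.
For-cause removals: 6.
Minimum venire: 8 + 18 + 6 = 32.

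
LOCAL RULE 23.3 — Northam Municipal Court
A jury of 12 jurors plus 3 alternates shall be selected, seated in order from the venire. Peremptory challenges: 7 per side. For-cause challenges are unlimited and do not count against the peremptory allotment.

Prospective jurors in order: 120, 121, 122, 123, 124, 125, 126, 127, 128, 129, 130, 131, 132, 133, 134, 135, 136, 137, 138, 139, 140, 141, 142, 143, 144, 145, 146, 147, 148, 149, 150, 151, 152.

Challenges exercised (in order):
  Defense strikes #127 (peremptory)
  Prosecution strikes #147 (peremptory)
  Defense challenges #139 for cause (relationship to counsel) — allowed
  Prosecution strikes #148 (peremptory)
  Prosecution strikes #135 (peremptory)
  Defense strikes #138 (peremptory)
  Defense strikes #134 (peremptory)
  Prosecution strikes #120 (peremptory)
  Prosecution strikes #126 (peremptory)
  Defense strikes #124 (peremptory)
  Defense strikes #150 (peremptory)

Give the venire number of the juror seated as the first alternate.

Removed: #120, #124, #126, #127, #134, #135, #138, #139, #147, #148, #150.
Seating in order: seats 1–12 → #121, #122, #123, #125, #128, #129, #130, #131, #132, #133, #136, #137; alternates → #140, #141, #142.
So alternate 1 is #140.

140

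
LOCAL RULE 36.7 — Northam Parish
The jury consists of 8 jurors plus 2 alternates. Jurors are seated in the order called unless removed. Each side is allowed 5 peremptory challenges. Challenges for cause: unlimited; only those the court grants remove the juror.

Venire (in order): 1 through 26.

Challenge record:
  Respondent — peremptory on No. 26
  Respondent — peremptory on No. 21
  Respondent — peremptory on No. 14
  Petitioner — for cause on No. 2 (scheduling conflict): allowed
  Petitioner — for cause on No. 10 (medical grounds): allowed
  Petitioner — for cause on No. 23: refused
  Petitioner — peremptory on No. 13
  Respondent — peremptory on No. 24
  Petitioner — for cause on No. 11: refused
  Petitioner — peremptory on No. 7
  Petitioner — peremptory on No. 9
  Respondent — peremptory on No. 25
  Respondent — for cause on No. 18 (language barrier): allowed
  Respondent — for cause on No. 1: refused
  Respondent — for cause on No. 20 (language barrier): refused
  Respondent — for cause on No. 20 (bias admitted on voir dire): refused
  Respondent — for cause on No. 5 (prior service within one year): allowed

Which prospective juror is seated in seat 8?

Removed: #2, #5, #7, #9, #10, #13, #14, #18, #21, #24, #25, #26. (#1, #11, #20, #23 stay — for-cause denied.)
Seating in order: seats 1–8 → #1, #3, #4, #6, #8, #11, #12, #15; alternates → #16, #17.
So seat 8 is #15.

15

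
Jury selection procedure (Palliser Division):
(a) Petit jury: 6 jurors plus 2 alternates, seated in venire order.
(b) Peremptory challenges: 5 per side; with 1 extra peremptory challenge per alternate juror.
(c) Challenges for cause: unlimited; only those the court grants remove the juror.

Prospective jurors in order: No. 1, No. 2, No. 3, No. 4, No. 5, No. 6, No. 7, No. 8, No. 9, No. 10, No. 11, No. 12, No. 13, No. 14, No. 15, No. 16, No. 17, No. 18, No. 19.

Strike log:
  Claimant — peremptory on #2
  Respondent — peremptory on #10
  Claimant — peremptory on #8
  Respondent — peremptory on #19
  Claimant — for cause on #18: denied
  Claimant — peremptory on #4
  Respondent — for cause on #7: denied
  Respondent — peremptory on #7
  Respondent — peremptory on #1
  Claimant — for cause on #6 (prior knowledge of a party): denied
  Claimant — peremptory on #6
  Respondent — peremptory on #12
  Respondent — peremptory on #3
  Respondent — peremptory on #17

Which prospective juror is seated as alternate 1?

Removed: #1, #2, #3, #4, #6, #7, #8, #10, #12, #17, #19. (#18 stays — for-cause denied.)
Seating in order: seats 1–6 → #5, #9, #11, #13, #14, #15; alternates → #16, #18.
So alternate 1 is #16.

16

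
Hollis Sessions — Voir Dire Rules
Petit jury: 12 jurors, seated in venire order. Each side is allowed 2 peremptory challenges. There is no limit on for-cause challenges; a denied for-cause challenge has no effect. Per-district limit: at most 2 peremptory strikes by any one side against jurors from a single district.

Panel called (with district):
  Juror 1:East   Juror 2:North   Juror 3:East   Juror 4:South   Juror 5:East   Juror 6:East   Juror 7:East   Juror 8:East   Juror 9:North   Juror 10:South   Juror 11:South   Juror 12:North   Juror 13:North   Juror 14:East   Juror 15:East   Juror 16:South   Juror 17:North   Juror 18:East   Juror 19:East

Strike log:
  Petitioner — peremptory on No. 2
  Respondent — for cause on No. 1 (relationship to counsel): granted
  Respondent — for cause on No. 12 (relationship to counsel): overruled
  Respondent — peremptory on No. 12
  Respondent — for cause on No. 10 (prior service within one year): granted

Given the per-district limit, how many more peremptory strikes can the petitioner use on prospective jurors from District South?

1

Petitioner peremptories so far: #2 — 1 of 2 used, 1 left overall.
Against District South: none yet — per-district cap 2 leaves 2.
Binding limit: min(1, 2) = 1.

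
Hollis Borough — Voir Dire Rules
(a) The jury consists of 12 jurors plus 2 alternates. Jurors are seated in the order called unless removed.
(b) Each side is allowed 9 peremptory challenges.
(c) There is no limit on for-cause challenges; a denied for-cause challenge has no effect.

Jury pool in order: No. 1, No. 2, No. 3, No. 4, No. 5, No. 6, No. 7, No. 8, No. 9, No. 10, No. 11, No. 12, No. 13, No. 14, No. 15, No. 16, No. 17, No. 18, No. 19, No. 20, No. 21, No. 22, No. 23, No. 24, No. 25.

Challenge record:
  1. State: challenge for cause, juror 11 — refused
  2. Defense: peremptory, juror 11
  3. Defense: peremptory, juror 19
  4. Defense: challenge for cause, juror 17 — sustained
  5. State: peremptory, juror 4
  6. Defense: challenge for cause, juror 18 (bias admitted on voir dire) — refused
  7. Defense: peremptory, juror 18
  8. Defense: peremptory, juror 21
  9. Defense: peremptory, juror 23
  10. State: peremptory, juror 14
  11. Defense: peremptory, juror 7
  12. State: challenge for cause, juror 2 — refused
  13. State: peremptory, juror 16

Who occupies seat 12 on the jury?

20

Removed: #4, #7, #11, #14, #16, #17, #18, #19, #21, #23. (#2 stays — for-cause denied.)
Seating in order: seats 1–12 → #1, #2, #3, #5, #6, #8, #9, #10, #12, #13, #15, #20; alternates → #22, #24.
So seat 12 is #20.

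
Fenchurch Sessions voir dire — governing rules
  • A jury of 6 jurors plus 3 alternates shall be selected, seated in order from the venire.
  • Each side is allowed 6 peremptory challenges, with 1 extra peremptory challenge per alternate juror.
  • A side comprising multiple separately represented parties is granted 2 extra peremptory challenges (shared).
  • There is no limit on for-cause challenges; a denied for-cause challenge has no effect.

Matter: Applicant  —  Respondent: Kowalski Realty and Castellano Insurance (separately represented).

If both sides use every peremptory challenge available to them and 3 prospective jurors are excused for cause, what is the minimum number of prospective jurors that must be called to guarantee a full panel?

32

Seats to fill: 6 + 3 alternates = 9.
Peremptories — Applicant: 6 + 1×3 = 9; Respondent: 6 + 1×3 + 2 = 11; total 20.
For-cause removals: 3.
Minimum venire: 9 + 20 + 3 = 32.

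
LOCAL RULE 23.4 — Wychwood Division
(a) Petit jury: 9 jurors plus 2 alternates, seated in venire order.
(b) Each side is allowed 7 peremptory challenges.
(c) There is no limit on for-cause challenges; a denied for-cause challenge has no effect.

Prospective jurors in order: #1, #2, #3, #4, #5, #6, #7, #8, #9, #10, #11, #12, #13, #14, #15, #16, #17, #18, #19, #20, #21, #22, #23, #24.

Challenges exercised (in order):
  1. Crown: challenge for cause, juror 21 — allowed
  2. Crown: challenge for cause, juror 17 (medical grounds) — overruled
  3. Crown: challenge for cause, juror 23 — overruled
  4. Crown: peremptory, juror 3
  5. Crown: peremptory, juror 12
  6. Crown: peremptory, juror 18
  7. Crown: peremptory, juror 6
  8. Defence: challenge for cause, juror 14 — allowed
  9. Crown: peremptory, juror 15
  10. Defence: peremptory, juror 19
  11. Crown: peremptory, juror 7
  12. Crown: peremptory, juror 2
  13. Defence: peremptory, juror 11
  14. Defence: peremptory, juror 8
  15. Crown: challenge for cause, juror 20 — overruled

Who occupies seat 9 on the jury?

20

Removed: #2, #3, #6, #7, #8, #11, #12, #14, #15, #18, #19, #21. (#17, #20, #23 stay — for-cause denied.)
Seating in order: seats 1–9 → #1, #4, #5, #9, #10, #13, #16, #17, #20; alternates → #22, #23.
So seat 9 is #20.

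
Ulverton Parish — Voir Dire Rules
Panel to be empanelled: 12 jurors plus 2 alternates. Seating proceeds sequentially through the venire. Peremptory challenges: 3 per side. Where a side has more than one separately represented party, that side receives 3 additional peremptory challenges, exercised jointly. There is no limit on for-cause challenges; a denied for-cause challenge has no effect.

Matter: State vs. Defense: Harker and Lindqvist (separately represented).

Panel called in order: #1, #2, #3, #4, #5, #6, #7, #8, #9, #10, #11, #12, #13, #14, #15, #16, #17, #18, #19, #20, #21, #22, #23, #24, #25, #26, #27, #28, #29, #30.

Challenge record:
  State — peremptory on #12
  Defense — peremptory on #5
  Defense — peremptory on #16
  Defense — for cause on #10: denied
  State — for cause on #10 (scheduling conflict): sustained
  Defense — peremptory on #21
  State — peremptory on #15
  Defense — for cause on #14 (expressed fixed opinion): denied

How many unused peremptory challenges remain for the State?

State allotment: 3.
State peremptories used: #12, #15 — 2 (the for-cause on #10 doesn't count).
Remaining: 3 − 2 = 1.

1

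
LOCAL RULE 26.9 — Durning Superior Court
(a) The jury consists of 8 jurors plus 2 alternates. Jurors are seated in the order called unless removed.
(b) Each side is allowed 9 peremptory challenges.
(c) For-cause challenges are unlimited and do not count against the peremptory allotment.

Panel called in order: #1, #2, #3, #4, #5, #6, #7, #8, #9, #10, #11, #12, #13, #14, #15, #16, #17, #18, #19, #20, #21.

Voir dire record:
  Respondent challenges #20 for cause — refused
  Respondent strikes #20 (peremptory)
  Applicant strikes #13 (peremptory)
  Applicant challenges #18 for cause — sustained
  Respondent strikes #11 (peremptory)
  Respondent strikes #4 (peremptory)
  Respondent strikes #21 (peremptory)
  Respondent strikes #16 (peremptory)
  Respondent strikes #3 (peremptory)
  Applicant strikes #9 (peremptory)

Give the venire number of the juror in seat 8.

Removed: #3, #4, #9, #11, #13, #16, #18, #20, #21.
Filling seats in venire order through position 8: #1, #2, #5, #6, #7, #8, #10, #12.
So seat 8 is #12.

12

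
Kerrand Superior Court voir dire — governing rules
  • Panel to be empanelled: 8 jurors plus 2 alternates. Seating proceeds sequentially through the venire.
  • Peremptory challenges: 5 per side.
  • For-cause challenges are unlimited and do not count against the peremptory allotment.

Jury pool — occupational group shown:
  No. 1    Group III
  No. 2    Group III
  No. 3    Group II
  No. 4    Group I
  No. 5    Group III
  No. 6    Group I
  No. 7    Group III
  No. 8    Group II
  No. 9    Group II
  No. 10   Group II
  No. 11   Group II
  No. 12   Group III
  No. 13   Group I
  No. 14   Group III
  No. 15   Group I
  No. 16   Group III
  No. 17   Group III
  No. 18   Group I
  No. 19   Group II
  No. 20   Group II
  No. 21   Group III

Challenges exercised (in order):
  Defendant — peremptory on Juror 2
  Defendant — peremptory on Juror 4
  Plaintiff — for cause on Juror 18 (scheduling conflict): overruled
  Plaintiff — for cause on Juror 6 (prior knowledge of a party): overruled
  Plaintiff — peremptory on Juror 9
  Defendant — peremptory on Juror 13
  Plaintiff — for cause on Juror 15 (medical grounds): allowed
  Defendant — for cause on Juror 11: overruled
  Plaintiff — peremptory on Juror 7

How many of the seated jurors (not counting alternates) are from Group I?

Removed: #2, #4, #7, #9, #13, #15.
Seated jurors 1–8: #1, #3, #5, #6, #8, #10, #11, #12 (alternates #14, #16 not counted).
Of those, in Group I: #6 → 1.

1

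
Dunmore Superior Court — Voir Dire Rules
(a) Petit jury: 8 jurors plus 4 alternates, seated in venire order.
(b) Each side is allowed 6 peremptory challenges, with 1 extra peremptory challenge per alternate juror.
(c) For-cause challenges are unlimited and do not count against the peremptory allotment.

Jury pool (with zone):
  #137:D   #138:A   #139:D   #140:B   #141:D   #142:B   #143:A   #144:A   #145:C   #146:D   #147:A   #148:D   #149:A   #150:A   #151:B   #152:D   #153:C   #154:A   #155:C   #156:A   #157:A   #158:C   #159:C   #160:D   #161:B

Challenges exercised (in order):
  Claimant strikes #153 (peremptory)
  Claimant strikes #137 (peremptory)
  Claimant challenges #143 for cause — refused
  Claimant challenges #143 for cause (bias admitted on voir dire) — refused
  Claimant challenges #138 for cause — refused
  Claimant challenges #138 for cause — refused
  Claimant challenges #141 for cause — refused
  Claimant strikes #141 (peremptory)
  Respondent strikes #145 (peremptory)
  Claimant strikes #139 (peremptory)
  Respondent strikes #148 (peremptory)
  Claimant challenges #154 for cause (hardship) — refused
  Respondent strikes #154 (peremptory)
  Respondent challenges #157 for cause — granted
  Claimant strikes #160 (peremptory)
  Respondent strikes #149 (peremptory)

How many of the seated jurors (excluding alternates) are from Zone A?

Removed: #137, #139, #141, #145, #148, #149, #153, #154, #157, #160.
Seated jurors 1–8: #138, #140, #142, #143, #144, #146, #147, #150 (alternates #151, #152, #155, #156 not counted).
Of those, in Zone A: #138, #143, #144, #147, #150 → 5.

5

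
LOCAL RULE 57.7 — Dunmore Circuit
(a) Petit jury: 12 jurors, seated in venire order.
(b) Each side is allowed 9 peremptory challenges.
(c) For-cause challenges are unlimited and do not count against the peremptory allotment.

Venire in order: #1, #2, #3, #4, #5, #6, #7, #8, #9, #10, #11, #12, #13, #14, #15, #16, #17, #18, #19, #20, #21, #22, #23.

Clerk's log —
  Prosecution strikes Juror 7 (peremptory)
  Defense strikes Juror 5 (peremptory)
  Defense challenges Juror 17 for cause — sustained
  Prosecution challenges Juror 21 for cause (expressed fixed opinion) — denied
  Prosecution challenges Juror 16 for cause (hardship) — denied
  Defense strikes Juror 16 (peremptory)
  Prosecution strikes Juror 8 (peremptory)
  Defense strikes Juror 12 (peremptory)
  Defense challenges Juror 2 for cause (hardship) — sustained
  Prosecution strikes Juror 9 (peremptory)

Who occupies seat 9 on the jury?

15

Removed: #2, #5, #7, #8, #9, #12, #16, #17. (#21 stays — for-cause denied.)
Seating in order: seats 1–12 → #1, #3, #4, #6, #10, #11, #13, #14, #15, #18, #19, #20.
So seat 9 is #15.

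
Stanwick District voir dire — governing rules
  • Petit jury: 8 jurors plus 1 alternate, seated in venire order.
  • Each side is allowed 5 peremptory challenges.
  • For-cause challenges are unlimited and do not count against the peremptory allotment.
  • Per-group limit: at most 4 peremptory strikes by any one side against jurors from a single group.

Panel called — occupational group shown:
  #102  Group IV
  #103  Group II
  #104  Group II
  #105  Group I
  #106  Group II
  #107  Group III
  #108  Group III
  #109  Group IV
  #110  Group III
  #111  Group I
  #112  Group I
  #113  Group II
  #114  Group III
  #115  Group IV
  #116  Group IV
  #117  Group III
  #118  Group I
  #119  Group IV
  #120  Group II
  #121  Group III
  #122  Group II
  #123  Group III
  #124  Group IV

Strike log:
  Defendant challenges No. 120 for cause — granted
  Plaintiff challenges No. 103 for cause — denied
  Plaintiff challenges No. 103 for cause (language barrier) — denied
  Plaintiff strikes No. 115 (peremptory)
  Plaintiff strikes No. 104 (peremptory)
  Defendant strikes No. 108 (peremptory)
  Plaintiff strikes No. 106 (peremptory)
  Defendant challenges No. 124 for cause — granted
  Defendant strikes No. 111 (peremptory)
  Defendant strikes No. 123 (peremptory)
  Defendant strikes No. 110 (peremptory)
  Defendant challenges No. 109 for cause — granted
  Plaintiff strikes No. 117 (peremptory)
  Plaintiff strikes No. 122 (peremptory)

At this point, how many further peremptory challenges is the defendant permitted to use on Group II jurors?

1

Defendant peremptories so far: #108, #111, #123, #110 — 4 of 5 used, 1 left overall.
Against Group II: none yet — per-group cap 4 leaves 4.
Binding limit: min(1, 4) = 1.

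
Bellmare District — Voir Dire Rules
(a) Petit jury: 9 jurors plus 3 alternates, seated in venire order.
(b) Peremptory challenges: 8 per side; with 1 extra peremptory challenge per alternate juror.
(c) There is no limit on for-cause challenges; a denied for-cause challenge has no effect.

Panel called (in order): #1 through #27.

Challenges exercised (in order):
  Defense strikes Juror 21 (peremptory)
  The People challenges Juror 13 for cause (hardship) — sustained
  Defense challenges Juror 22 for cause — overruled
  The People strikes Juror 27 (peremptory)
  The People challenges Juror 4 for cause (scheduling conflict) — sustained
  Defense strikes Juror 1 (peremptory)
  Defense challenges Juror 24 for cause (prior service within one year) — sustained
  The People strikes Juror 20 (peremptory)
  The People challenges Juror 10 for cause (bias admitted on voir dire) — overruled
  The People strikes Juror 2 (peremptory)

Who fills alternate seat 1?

14

Removed: #1, #2, #4, #13, #20, #21, #24, #27. (#10, #22 stay — for-cause denied.)
Seating in order: seats 1–9 → #3, #5, #6, #7, #8, #9, #10, #11, #12; alternates → #14, #15, #16.
So alternate 1 is #14.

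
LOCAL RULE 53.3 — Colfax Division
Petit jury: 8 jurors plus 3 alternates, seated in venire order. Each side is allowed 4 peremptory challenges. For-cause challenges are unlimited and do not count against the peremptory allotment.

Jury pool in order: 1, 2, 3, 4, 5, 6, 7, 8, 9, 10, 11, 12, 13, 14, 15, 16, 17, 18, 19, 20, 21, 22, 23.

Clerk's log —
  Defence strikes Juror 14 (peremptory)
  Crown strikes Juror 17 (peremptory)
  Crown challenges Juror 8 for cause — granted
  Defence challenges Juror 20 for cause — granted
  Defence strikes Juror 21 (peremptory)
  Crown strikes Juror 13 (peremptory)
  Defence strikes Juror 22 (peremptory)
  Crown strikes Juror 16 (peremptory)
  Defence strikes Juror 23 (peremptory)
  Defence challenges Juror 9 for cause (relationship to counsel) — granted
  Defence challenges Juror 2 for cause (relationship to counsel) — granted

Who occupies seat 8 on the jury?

11

Removed: #2, #8, #9, #13, #14, #16, #17, #20, #21, #22, #23.
Filling seats in venire order through position 8: #1, #3, #4, #5, #6, #7, #10, #11.
So seat 8 is #11.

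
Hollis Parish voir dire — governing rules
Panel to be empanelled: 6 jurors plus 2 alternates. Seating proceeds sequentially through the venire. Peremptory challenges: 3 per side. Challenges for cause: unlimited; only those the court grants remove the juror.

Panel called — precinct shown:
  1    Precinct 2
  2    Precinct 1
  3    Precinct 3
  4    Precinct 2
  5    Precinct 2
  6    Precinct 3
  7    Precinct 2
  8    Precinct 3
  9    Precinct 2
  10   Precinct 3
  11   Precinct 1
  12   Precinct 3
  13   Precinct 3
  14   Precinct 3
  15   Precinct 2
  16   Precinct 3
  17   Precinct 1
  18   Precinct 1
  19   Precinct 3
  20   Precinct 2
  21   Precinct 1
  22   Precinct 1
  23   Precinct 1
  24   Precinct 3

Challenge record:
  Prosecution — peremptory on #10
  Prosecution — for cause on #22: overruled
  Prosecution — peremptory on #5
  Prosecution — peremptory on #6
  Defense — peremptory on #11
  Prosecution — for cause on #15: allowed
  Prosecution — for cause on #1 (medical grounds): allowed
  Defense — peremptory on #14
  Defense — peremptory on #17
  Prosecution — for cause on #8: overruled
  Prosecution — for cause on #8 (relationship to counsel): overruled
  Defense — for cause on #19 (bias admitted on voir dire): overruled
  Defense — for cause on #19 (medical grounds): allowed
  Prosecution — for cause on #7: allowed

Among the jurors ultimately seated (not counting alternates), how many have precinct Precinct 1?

Removed: #1, #5, #6, #7, #10, #11, #14, #15, #17, #19.
Seated jurors 1–6: #2, #3, #4, #8, #9, #12 (alternates #13, #16 not counted).
Of those, in Precinct 1: #2 → 1.

1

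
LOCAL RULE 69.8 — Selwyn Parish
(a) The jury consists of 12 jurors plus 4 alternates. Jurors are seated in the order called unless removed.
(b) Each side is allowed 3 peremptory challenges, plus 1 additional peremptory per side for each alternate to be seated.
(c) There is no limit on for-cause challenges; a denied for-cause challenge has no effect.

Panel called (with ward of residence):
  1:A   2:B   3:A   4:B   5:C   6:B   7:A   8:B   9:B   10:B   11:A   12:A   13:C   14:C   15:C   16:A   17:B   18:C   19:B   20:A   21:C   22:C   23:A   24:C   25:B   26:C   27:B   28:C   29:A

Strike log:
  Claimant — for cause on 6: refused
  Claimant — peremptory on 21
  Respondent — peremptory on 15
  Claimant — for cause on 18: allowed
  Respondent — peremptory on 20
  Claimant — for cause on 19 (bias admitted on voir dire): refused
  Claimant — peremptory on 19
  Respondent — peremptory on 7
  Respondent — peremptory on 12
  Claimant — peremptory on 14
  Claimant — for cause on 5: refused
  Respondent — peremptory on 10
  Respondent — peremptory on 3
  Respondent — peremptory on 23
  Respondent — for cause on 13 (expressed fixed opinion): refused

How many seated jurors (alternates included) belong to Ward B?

Removed: #3, #7, #10, #12, #14, #15, #18, #19, #20, #21, #23.
Seated (16 incl. alternates): #1, #2, #4, #5, #6, #8, #9, #11, #13, #16, #17, #22, #24, #25, #26, #27.
Of those, in Ward B: #2, #4, #6, #8, #9, #17, #25, #27 → 8.

8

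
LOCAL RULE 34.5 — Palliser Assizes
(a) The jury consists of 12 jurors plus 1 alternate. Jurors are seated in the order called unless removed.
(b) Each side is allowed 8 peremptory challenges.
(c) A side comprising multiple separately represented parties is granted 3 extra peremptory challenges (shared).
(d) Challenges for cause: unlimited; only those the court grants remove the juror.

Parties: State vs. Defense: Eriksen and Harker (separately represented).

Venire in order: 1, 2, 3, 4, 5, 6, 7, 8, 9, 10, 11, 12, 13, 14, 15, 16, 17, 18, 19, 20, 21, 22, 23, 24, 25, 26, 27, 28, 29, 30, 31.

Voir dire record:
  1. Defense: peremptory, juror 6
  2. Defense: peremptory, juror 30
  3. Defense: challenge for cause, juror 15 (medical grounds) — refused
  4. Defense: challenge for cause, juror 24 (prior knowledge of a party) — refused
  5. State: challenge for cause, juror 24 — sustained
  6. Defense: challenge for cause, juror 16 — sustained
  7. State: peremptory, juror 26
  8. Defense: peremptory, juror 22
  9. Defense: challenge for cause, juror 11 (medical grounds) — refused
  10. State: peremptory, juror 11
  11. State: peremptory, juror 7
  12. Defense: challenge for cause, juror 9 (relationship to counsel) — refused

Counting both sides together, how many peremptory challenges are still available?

13

State allotment: 8. Defense allotment: 8 base + 3 multi-party = 11.
State peremptories used: #26, #11, #7 — 3 (the for-cause on #24 doesn't count).
Defense peremptories used: #6, #30, #22 — 3 (for-cause on #15, #24, #16, #11, #9 don't count).
Remaining: (8 − 3) + (11 − 3) = 13.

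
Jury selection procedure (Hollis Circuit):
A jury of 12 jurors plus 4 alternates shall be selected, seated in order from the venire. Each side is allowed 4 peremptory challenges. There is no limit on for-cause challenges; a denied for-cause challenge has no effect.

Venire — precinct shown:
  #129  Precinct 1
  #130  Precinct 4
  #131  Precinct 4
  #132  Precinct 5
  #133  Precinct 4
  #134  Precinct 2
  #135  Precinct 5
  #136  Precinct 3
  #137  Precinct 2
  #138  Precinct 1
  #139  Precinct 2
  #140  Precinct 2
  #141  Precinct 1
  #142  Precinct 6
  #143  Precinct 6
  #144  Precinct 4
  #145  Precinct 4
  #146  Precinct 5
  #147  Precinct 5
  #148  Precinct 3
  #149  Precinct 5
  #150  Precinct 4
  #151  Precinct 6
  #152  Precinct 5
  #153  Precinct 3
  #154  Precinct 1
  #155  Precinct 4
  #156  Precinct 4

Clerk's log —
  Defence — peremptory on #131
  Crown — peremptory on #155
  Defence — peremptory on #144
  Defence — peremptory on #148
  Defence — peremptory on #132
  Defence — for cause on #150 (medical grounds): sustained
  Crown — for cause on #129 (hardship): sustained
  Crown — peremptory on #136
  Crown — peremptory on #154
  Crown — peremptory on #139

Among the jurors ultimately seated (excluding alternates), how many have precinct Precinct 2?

Removed: #129, #131, #132, #136, #139, #144, #148, #150, #154, #155.
Seated jurors 1–12: #130, #133, #134, #135, #137, #138, #140, #141, #142, #143, #145, #146 (alternates #147, #149, #151, #152 not counted).
Of those, in Precinct 2: #134, #137, #140 → 3.

3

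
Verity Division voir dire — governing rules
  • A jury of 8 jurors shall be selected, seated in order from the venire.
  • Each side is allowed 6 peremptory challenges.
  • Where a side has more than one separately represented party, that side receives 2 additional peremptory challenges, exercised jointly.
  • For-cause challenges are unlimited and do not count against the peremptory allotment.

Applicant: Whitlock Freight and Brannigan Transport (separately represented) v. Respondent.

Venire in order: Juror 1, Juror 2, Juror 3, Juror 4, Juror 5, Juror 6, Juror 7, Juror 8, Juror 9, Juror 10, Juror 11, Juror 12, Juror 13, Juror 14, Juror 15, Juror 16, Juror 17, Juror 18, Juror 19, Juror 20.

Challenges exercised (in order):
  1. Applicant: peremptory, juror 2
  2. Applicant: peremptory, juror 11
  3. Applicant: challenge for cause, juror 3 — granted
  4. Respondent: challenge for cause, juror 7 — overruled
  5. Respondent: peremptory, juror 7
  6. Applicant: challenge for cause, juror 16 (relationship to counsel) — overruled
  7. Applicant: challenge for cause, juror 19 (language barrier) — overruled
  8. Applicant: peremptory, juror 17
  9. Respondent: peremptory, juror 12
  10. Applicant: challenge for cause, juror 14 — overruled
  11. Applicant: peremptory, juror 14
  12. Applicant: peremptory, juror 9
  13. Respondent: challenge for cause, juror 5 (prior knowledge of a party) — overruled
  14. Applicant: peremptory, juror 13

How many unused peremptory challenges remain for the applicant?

2

Applicant allotment: 6 base + 2 multi-party = 8.
Applicant peremptories used: #2, #11, #17, #14, #9, #13 — 6 (for-cause on #3, #16, #19, #14 don't count).
Remaining: 8 − 6 = 2.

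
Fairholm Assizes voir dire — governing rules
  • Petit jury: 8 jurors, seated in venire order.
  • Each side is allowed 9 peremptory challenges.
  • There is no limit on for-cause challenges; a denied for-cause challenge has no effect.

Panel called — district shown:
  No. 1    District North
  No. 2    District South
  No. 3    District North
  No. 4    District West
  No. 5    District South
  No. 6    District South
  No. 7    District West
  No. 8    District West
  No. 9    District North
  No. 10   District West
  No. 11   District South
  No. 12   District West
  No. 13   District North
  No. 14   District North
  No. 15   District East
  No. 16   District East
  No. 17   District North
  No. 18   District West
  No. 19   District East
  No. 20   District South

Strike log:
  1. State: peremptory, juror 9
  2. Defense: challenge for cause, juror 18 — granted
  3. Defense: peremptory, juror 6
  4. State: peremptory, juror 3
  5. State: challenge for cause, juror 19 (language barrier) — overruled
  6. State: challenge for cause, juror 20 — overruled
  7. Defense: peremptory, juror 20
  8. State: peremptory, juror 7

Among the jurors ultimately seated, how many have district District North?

1

Removed: #3, #6, #7, #9, #18, #20.
Seated jurors 1–8: #1, #2, #4, #5, #8, #10, #11, #12.
Of those, in District North: #1 → 1.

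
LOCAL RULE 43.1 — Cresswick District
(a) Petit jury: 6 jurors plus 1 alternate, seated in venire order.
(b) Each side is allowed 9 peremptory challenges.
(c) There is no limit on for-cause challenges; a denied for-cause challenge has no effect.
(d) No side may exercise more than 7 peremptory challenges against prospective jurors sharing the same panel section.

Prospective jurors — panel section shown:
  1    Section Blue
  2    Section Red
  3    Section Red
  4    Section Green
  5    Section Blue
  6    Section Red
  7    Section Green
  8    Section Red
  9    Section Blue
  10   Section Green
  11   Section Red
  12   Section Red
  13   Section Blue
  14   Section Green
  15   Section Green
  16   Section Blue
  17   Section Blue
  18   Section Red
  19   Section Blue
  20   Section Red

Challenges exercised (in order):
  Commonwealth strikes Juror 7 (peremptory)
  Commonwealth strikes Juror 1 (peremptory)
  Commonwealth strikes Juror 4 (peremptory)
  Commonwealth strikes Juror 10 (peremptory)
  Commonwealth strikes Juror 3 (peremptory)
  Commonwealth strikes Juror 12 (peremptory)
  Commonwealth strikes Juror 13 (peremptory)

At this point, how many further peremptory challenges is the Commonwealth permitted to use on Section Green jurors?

2

Commonwealth peremptories so far: #7, #1, #4, #10, #3, #12, #13 — 7 of 9 used, 2 left overall.
Against Section Green: #7, #4, #10 — 3 used; per-section cap 7 leaves 4.
Binding limit: min(2, 4) = 2.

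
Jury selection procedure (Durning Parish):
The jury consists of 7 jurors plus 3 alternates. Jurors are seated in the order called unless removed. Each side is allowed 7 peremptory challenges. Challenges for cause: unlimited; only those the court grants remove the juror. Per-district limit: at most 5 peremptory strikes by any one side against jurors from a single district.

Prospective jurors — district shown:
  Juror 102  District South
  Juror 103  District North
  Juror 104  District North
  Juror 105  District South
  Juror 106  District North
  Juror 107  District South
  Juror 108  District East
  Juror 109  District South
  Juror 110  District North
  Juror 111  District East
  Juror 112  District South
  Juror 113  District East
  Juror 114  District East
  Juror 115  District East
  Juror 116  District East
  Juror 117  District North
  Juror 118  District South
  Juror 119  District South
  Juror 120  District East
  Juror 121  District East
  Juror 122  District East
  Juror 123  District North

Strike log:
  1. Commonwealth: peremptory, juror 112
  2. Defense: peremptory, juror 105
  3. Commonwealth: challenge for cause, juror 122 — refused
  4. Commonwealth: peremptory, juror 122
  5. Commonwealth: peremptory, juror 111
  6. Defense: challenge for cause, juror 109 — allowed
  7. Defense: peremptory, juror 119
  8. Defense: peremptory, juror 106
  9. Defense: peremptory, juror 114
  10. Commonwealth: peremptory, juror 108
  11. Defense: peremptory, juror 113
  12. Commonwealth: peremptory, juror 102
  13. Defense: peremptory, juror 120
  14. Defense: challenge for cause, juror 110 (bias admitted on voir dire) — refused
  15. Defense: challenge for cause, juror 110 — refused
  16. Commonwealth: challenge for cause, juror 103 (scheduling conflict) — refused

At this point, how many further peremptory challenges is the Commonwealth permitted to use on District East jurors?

Commonwealth peremptories so far: #112, #122, #111, #108, #102 — 5 of 7 used, 2 left overall.
Against District East: #122, #111, #108 — 3 used; per-district cap 5 leaves 2.
Binding limit: min(2, 2) = 2.

2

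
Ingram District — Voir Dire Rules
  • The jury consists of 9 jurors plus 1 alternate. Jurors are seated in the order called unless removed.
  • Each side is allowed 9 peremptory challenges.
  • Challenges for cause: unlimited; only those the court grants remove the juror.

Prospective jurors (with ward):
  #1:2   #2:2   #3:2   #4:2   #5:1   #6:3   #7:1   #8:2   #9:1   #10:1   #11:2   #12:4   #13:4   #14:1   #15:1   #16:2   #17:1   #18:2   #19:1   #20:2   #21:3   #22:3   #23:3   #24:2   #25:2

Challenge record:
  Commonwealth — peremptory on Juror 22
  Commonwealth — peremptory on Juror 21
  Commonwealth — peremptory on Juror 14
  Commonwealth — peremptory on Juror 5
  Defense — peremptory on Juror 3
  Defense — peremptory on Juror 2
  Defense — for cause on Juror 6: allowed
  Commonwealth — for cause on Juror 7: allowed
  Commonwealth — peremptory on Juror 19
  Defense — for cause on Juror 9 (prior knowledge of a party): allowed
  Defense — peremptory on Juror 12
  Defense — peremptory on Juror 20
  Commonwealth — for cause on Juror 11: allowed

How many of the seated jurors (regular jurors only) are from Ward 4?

Removed: #2, #3, #5, #6, #7, #9, #11, #12, #14, #19, #20, #21, #22.
Seated jurors 1–9: #1, #4, #8, #10, #13, #15, #16, #17, #18 (alternates #23 not counted).
Of those, in Ward 4: #13 → 1.

1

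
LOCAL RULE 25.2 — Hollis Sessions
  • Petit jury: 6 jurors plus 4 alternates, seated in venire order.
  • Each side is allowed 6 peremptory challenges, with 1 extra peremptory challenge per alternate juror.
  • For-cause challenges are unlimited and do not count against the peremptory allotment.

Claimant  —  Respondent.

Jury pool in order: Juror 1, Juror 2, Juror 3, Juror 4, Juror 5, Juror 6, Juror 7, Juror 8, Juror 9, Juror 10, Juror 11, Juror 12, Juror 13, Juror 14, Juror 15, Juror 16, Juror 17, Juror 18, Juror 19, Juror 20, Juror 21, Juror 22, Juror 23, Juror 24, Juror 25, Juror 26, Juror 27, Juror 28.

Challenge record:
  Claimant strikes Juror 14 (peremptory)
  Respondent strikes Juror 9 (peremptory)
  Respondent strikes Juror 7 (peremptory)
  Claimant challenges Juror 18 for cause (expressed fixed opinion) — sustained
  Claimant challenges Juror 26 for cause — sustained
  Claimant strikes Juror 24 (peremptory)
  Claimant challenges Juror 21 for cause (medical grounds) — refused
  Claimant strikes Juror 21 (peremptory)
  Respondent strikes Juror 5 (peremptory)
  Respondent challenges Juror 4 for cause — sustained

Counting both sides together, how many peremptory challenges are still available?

Claimant allotment: 6 base + 1 × 4 alternates = 10. Respondent allotment: 6 base + 1 × 4 alternates = 10.
Claimant peremptories used: #14, #24, #21 — 3 (for-cause on #18, #26, #21 don't count).
Respondent peremptories used: #9, #7, #5 — 3 (the for-cause on #4 doesn't count).
Remaining: (10 − 3) + (10 − 3) = 14.

14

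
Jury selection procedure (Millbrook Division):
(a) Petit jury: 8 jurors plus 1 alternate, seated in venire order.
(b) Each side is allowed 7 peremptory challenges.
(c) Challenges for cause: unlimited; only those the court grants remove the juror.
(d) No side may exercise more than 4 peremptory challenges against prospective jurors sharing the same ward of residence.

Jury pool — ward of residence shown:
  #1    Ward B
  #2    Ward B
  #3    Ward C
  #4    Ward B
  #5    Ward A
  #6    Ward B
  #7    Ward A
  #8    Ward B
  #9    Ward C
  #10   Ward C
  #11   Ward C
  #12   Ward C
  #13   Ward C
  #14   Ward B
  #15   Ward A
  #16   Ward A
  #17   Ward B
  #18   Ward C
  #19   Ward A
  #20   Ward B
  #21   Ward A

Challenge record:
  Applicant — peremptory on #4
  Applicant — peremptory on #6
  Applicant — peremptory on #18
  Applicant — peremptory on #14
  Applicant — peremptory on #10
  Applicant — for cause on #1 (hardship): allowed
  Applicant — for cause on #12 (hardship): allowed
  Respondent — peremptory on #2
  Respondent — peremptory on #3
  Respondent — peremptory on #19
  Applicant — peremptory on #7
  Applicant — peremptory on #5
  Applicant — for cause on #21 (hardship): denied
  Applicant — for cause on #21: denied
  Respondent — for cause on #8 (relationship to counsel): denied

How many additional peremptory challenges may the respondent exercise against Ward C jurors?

Respondent peremptories so far: #2, #3, #19 — 3 of 7 used, 4 left overall.
Against Ward C: #3 — 1 used; per-ward cap 4 leaves 3.
Binding limit: min(4, 3) = 3.

3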